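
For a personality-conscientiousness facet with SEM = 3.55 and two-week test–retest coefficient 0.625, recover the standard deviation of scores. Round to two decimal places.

SD = SEM / √(1 − r) = 3.55 / √0.375 ≈ 3.55 / 0.612 ≈ 5.797

5.80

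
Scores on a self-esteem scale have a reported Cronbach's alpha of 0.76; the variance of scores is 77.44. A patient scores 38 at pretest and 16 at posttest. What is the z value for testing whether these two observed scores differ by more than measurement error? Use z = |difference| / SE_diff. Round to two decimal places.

3.61

SD = √77.44 ≃ 8.800
The standard error of measurement is 8.800*√(1 − 0.760) ≃ 8.800*0.490 ≃ 4.311.
SE_diff = SEM * √2 ≃ 4.311 * 1.414 ≃ 6.097
z = 22 / 6.097 ≃ 3.608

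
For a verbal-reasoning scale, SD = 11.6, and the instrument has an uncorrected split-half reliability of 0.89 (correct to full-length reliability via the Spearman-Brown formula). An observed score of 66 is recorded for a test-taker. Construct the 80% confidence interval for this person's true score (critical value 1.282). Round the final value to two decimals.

Spearman-Brown: r = 2(0.89) / (1 + 0.89) = 1.78000 / 1.89000 ≃ 0.94180
SEM = 11.60000·√(1 − 0.94180) ≃ 2.79849
1.282 · SEM ≃ 3.58766
Interval: (62.41234, 69.58766)

[62.41, 69.59]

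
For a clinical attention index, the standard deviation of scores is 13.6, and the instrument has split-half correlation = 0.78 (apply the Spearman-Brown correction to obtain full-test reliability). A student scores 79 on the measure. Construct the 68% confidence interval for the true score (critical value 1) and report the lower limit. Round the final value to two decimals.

Full-length reliability (Spearman-Brown) = 2(0.78)/(1+0.78) ≃ 0.8764
SEM = 13.6000 × √(1 − 0.8764) = 13.6000 × √0.1236 ≃ 13.6000 × 0.3516 ≃ 4.7812
Half-width = 1×4.7812 ≃ 4.7812
Lower limit = 79 − 4.7812 ≃ 74.2188

74.22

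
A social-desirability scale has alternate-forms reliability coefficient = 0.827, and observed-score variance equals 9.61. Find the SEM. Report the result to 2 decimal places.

σ = 9.61^(1/2) = 3.1000
SEM = 3.1000 · √(1 − 0.8270) = 3.1000 · √0.1730 ≈ 3.1000 · 0.4159 ≈ 1.2894

1.29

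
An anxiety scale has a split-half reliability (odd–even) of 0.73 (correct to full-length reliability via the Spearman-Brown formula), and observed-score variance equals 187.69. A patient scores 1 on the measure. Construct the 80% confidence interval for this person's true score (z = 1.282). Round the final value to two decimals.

[-5.94, 7.94]

SD = √187.69 ≈ 13.70000
Full-length reliability (Spearman-Brown) = 2(0.73)/(1+0.73) ≈ 0.84393
SEM = 13.70000 · √(1 − 0.84393) = 13.70000 · √0.15607 ≈ 13.70000 · 0.39506 ≈ 5.41227
1.282 · SEM ≈ 6.93853
Interval: (-5.93853, 7.93853)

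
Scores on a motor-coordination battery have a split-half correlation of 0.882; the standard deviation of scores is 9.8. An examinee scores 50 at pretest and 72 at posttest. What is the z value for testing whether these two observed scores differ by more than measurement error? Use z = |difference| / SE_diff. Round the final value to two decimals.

6.34

Full-length reliability (Spearman-Brown) = 2(0.882)/(1+0.882) ≈ 0.937
SEM = 9.800 · √(1 − 0.937) = 9.800 · √0.063 ≈ 9.800 · 0.250 ≈ 2.454
Standard error of the difference = 2.454·√2 ≈ 3.470
z = |50 − 72| / 3.470 = 22 / 3.470 ≈ 6.339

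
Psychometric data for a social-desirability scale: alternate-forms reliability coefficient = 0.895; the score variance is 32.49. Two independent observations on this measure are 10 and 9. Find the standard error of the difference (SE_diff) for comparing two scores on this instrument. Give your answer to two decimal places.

SD = √32.49 ≈ 5.7000
SEM = 5.7000 * √(1 − 0.8950) = 5.7000 * √0.1050 ≈ 5.7000 * 0.3240 ≈ 1.8470
SE_diff = √2 * SEM ≈ 2.6121

2.61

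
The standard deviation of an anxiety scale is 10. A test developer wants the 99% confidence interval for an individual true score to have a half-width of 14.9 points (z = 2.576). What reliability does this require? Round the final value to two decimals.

0.67

Required SEM = 14.9 / 2.576 ≈ 5.78416
Required reliability = 1 − (SEM/SD)² = 1 − 0.33457 ≈ 0.66543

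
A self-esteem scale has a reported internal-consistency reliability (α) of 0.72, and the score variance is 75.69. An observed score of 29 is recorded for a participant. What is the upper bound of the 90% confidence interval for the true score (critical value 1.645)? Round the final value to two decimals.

36.57

SD = √75.69 = 8.70000
The standard error of measurement is 8.70000·√(1 − 0.72000) ≈ 8.70000·0.52915 ≈ 4.60361.
Margin = 1.645 · 4.60361 ≈ 7.57293
Upper bound: 29 + 7.57293 = 36.57293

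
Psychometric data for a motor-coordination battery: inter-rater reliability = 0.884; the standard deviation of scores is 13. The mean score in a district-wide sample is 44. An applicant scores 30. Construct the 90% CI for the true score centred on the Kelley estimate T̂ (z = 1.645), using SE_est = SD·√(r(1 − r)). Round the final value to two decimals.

[24.78, 38.47]

Estimated true score = 0.8840*30 + (1 − 0.8840)*44 ≃ 31.6240
SE_est = SD * √(r(1 − r)) = 13.0000 * √0.1025 ≃ 13.0000 * 0.3202 ≃ 4.1629
CI = 31.6240 ± 1.645 * 4.1629 → [24.7760, 38.4720]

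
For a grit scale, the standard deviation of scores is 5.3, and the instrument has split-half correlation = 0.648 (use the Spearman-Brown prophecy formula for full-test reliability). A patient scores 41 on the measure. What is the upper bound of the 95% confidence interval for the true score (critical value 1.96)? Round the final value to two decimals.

Spearman-Brown: r = 2(0.648) / (1 + 0.648) = 1.296 / 1.648 ≈ 0.786
SEM = 5.300 · √(1 − 0.786) = 5.300 · √0.214 ≈ 5.300 · 0.462 ≈ 2.449
Half-width = 1.96·2.449 ≈ 4.801
Upper bound: 41 + 4.801 = 45.801

45.80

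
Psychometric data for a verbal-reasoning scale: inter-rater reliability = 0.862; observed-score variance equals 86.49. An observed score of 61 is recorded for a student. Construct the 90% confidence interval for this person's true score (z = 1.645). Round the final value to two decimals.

[55.32, 66.68]

σ = 86.49^(1/2) = 9.30000
The standard error of measurement is 9.30000*√(1 − 0.86200) ≈ 9.30000*0.37148 ≈ 3.45480.
Half-width = 1.645*3.45480 ≈ 5.68314
90% CI: 61 ± 5.68314 = [55.31686, 66.68314]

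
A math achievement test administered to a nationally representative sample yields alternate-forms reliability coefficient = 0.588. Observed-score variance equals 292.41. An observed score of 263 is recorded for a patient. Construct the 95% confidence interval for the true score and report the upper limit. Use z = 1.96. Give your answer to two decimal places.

SD = √292.41 = 17.10000
The standard error of measurement is 17.10000·√(1 − 0.58800) ≈ 17.10000·0.64187 ≈ 10.97602.
Half-width = 1.96·10.97602 ≈ 21.51299
Upper bound: 263 + 21.51299 = 284.51299

284.51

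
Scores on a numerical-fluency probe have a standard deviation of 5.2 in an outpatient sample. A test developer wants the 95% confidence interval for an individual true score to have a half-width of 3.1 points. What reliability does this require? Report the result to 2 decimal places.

Required SEM = 3.1 / 1.96 ≈ 1.5816
r = 1 − (SEM / SD)² = 1 − (1.5816 / 5.2)² ≈ 1 − 0.0925 ≈ 0.9075

0.91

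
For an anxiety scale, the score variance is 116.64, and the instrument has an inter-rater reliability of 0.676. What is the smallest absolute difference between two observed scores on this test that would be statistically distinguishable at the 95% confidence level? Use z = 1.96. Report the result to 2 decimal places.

17.04

σ = 116.64^(1/2) = 10.8000
The standard error of measurement is 10.8000×√(1 − 0.6760) ≈ 10.8000×0.5692 ≈ 6.1475.
SE_diff = √2 × SEM ≈ 8.6938
Smallest detectable difference = 1.96×8.6938 ≈ 17.0399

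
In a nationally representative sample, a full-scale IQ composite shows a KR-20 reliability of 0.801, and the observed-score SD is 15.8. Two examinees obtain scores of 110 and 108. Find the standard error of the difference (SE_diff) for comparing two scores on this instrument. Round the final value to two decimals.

SEM = 15.800·√(1 − 0.801) ≈ 7.048
Standard error of the difference = 7.048·√2 ≈ 9.968

9.97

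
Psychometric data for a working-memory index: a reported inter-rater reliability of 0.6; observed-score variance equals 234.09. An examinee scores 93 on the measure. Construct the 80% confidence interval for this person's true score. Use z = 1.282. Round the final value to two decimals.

[80.59, 105.41]

σ = 234.09^(1/2) = 15.3000
SEM = 15.3000*√(1 − 0.6000) ≃ 9.6766
Margin = 1.282 * 9.6766 ≃ 12.4054
Interval: (80.5946, 105.4054)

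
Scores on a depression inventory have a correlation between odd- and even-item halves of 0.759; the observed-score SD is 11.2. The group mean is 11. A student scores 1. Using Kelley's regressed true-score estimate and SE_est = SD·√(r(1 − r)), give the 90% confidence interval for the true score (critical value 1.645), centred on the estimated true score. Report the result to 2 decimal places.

[-3.97, 8.71]

r_full = 2·0.759 / (1 + 0.759) ≈ 0.8630
T̂ = 0.8630(1) + 0.1370(11) ≈ 2.3701
SE_est = 11.2000×√(0.8630×0.1370) ≈ 3.8512
90% CI: 2.3701 ± 6.3352 ≈ (-3.9651, 8.7053)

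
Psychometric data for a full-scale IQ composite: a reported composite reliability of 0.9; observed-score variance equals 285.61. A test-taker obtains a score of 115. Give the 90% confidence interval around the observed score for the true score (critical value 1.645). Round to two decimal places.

[106.21, 123.79]

σ = 285.61^(1/2) = 16.9000
SEM = 16.9000 · √(1 − 0.9000) = 16.9000 · √0.1000 ≈ 16.9000 · 0.3162 ≈ 5.3442
1.645 · SEM ≈ 8.7913
CI = 115 ± 8.7913 → [106.2087, 123.7913]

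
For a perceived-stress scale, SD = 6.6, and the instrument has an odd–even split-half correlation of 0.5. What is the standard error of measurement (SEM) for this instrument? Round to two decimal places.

r_full = 2·0.5 / (1 + 0.5) ≃ 0.667
SEM = 6.600 × √(1 − 0.667) = 6.600 × √0.333 ≃ 6.600 × 0.577 ≃ 3.811

3.81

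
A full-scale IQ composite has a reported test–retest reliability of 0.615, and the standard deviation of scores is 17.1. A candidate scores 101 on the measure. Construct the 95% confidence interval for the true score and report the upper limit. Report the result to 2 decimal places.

121.80

SEM = 17.10000*√(1 − 0.61500) ≃ 10.61027
Margin = 1.96 * 10.61027 ≃ 20.79613
Upper limit = 101 + 20.79613 ≃ 121.79613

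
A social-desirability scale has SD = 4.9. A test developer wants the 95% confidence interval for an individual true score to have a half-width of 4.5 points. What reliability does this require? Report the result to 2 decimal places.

SEM needed = half-width / z = 4.5/1.96 ≈ 2.296
Required reliability = 1 − (SEM/SD)² = 1 − 0.220 ≈ 0.780

0.78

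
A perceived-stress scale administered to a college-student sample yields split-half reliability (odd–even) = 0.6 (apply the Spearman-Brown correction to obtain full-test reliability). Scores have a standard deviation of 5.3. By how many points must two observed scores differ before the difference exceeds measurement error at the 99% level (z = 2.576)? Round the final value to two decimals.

9.65

Spearman-Brown: r = 2(0.6) / (1 + 0.6) = 1.2000 / 1.6000 ≈ 0.7500
SEM = 5.3000 · √(1 − 0.7500) = 5.3000 · √0.2500 ≈ 5.3000 · 0.5000 ≈ 2.6500
SE_diff = SEM · √2 ≈ 2.6500 · 1.4142 ≈ 3.7477
Minimum reliable difference = 2.576 · SE_diff ≈ 2.576 · 3.7477 ≈ 9.6540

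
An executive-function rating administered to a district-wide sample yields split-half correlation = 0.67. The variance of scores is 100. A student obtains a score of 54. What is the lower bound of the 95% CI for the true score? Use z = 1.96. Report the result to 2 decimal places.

45.29

SD = √100 ≃ 10.0000
Spearman-Brown: r = 2(0.67) / (1 + 0.67) = 1.3400 / 1.6700 ≃ 0.8024
The standard error of measurement is 10.0000·√(1 − 0.8024) ≃ 10.0000·0.4445 ≃ 4.4453.
1.96 · SEM ≃ 8.7127
Lower limit = 54 − 8.7127 ≃ 45.2873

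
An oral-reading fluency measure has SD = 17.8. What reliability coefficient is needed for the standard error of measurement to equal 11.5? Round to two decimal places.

0.58

r = 1 − (11.500/17.8)² ≈ 1 − 0.417 ≈ 0.583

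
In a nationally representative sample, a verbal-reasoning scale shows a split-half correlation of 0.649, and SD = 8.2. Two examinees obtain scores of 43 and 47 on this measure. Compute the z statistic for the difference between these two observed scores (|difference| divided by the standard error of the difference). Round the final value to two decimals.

r_full = 2·0.649 / (1 + 0.649) ≈ 0.7871
SEM = 8.2000×√(1 − 0.7871) ≈ 3.7832
SE_diff = √2 × SEM ≈ 5.3502
z = |43 − 47| / 5.3502 = 4 / 5.3502 ≈ 0.7476

0.75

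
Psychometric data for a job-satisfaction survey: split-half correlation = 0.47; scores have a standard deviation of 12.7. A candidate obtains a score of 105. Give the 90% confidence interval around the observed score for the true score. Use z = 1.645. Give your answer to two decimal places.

[92.46, 117.54]

Full-length reliability (Spearman-Brown) = 2(0.47)/(1+0.47) ≈ 0.6395
SEM = 12.7000 · √(1 − 0.6395) = 12.7000 · √0.3605 ≈ 12.7000 · 0.6005 ≈ 7.6258
Half-width = 1.645·7.6258 ≈ 12.5444
90% CI: 105 ± 12.5444 = [92.4556, 117.5444]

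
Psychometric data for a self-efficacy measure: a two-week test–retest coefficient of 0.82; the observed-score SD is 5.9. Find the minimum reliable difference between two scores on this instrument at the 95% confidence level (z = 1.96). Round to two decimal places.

SEM = 5.9000 · √(1 − 0.8200) = 5.9000 · √0.1800 ≈ 5.9000 · 0.4243 ≈ 2.5032
SE_diff = SEM · √2 ≈ 2.5032 · 1.4142 ≈ 3.5400
Minimum reliable difference = 1.96 · SE_diff ≈ 1.96 · 3.5400 ≈ 6.9384

6.94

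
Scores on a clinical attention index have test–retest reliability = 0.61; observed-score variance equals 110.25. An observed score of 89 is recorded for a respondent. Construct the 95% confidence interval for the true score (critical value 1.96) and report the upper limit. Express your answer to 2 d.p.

101.85

SD = √110.25 ≈ 10.500
SEM = 10.500·√(1 − 0.610) ≈ 6.557
1.96 · SEM ≈ 12.852
Upper bound: 89 + 12.852 = 101.852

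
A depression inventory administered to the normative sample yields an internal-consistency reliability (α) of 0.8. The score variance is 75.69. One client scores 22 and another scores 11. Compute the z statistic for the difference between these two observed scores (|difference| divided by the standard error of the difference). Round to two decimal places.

SD = √75.69 = 8.70000
SEM = 8.70000 × √(1 − 0.80000) = 8.70000 × √0.20000 ≈ 8.70000 × 0.44721 ≈ 3.89076
Standard error of the difference = 3.89076·√2 ≈ 5.50236
z = |22 − 11| / 5.50236 = 11 / 5.50236 ≈ 1.99914

2.00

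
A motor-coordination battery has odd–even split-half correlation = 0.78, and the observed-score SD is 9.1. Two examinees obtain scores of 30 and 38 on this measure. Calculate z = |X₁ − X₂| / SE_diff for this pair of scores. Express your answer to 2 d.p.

Full-length reliability (Spearman-Brown) = 2(0.78)/(1+0.78) ≈ 0.8764
The standard error of measurement is 9.1000*√(1 − 0.8764) ≈ 9.1000*0.3516 ≈ 3.1992.
SE_diff = √2 * SEM ≈ 4.5244
z = 8 / 4.5244 ≈ 1.7682

1.77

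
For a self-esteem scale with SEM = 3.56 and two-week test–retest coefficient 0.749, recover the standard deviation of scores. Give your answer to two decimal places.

σ = SEM·(1 − r)^(−1/2) ≈ 3.56×1.9960 ≈ 7.1058

7.11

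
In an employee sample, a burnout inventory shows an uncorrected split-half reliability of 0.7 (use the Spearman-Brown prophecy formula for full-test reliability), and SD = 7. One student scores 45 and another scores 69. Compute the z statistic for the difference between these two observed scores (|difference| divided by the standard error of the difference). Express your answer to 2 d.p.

5.77

r_full = 2·0.7 / (1 + 0.7) ≈ 0.8235
SEM = 7.0000 · √(1 − 0.8235) = 7.0000 · √0.1765 ≈ 7.0000 · 0.4201 ≈ 2.9406
Standard error of the difference = 2.9406·√2 ≈ 4.1586
z = 24 / 4.1586 ≈ 5.7711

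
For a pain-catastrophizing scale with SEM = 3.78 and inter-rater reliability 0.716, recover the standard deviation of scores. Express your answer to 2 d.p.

7.09

SD = 3.78 / √(1 − 0.716) ≈ 7.093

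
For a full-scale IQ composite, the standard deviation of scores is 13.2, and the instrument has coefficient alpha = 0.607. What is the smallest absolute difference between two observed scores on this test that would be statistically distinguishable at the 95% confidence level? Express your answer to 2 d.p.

22.94

SEM = 13.200·√(1 − 0.607) ≃ 8.275
SE_diff = SEM · √2 ≃ 8.275 · 1.414 ≃ 11.703
Smallest detectable difference = 1.96·11.703 ≃ 22.937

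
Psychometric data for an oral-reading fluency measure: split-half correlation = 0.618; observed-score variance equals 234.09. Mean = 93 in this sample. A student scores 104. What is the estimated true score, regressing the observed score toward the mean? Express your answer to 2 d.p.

Full-length reliability (Spearman-Brown) = 2(0.618)/(1+0.618) ≈ 0.76391
T̂ = r·X + (1 − r)·M = 0.76391·104 + 0.23609·93 ≈ 79.44623 + 21.95674 ≈ 101.40297

101.40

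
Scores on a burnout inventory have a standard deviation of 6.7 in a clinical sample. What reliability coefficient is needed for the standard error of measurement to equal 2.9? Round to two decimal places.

0.81

Required reliability = 1 − (SEM/SD)² = 1 − 0.1873 ≈ 0.8127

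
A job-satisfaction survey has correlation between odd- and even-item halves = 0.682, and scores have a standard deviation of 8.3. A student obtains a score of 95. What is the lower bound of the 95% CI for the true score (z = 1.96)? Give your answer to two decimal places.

87.93

Full-length reliability (Spearman-Brown) = 2(0.682)/(1+0.682) ≈ 0.811
SEM = 8.300 * √(1 − 0.811) = 8.300 * √0.189 ≈ 8.300 * 0.435 ≈ 3.609
Half-width = 1.96*3.609 ≈ 7.074
Lower limit = 95 − 7.074 ≈ 87.926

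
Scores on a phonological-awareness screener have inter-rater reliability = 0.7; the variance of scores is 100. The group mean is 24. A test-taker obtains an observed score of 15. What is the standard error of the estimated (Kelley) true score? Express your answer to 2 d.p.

σ = 100^(1/2) = 10.0000
SE_est = SD * √(r(1 − r)) = 10.0000 * √0.2100 ≈ 10.0000 * 0.4583 ≈ 4.5826

4.58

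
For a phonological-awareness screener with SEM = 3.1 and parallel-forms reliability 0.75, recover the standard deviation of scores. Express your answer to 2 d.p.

6.20

σ = SEM·(1 − r)^(−1/2) ≈ 3.1*2.0000 ≈ 6.2000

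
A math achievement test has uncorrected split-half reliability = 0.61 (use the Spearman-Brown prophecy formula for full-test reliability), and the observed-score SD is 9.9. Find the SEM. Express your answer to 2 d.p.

r_full = 2·0.61 / (1 + 0.61) ≈ 0.7578
SEM = 9.9000 * √(1 − 0.7578) = 9.9000 * √0.2422 ≈ 9.9000 * 0.4922 ≈ 4.8725

4.87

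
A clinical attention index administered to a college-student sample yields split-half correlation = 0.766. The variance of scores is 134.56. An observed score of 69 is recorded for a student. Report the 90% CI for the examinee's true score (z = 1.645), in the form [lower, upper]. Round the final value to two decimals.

SD = √134.56 ≃ 11.600
Full-length reliability (Spearman-Brown) = 2(0.766)/(1+0.766) ≃ 0.867
SEM = 11.600·√(1 − 0.867) ≃ 4.223
Half-width = 1.645·4.223 ≃ 6.946
CI = 69 ± 6.946 → [62.054, 75.946]

[62.05, 75.95]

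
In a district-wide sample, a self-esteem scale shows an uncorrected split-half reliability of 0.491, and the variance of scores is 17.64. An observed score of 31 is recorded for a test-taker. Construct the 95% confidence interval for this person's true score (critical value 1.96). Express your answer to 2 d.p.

[26.19, 35.81]

SD = √17.64 = 4.200
Spearman-Brown: r = 2(0.491) / (1 + 0.491) = 0.982 / 1.491 ≈ 0.659
SEM = 4.200 × √(1 − 0.659) = 4.200 × √0.341 ≈ 4.200 × 0.584 ≈ 2.454
Half-width = 1.96×2.454 ≈ 4.810
95% CI: 31 ± 4.810 = [26.190, 35.810]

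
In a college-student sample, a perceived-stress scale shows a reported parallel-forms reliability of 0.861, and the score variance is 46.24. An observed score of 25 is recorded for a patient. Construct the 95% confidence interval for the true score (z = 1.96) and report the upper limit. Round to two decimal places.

σ = 46.24^(1/2) = 6.800
SEM = 6.800·√(1 − 0.861) ≈ 2.535
Margin = 1.96 · 2.535 ≈ 4.969
Upper bound: 25 + 4.969 = 29.969

29.97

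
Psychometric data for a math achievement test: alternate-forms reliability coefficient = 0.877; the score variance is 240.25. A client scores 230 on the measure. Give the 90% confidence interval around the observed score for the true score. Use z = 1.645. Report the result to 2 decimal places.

[221.06, 238.94]

σ = 240.25^(1/2) = 15.500
SEM = 15.500 · √(1 − 0.877) = 15.500 · √0.123 ≈ 15.500 · 0.351 ≈ 5.436
Half-width = 1.645·5.436 ≈ 8.942
Interval: (221.058, 238.942)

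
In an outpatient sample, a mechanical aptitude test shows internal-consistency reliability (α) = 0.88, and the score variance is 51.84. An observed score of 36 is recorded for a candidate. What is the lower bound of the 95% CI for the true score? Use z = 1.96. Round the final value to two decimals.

31.11

SD = √51.84 ≈ 7.2000
SEM = 7.2000 * √(1 − 0.8800) = 7.2000 * √0.1200 ≈ 7.2000 * 0.3464 ≈ 2.4942
Margin = 1.96 * 2.4942 ≈ 4.8885
Lower limit = 36 − 4.8885 ≈ 31.1115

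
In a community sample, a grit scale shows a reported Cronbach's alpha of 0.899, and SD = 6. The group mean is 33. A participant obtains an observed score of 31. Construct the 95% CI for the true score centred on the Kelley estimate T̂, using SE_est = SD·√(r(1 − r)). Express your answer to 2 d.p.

Estimated true score = 0.89900×31 + (1 − 0.89900)×33 ≃ 31.20200
SE_est = 6.00000×√(0.89900×0.10100) ≃ 1.80797
95% CI: 31.20200 ± 3.54363 ≃ (27.65837, 34.74563)

[27.66, 34.75]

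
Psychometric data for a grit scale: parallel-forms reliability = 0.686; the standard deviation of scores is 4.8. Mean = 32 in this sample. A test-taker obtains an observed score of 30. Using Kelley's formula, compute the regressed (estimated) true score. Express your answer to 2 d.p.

T̂ = 0.686(30) + 0.314(32) ≈ 30.628

30.63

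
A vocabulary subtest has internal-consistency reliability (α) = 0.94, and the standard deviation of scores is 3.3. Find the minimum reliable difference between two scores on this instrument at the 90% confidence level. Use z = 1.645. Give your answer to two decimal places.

1.88

SEM = 3.3000 · √(1 − 0.9400) = 3.3000 · √0.0600 ≃ 3.3000 · 0.2449 ≃ 0.8083
SE_diff = √2 · SEM ≃ 1.1432
Minimum reliable difference = 1.645 · SE_diff ≃ 1.645 · 1.1432 ≃ 1.8805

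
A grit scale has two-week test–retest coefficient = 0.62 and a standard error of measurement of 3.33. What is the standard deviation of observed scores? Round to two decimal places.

5.40

SD = SEM / √(1 − r) = 3.33 / √0.380 ≈ 3.33 / 0.616 ≈ 5.402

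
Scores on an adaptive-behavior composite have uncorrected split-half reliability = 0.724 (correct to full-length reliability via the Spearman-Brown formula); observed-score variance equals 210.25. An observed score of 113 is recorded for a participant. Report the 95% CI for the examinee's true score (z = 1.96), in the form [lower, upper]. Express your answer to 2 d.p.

[101.63, 124.37]

σ = 210.25^(1/2) = 14.500
r_full = 2·0.724 / (1 + 0.724) ≃ 0.840
SEM = 14.500×√(1 − 0.840) ≃ 5.802
Margin = 1.96 × 5.802 ≃ 11.371
Interval: (101.629, 124.371)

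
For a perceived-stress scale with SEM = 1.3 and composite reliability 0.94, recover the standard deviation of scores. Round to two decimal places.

SD = SEM / √(1 − r) = 1.3 / √0.0600 ≈ 1.3 / 0.2449 ≈ 5.3072

5.31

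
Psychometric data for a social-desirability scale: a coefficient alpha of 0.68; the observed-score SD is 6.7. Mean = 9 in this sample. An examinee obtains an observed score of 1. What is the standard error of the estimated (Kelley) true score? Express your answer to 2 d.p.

SE_est = 6.70000·√[r(1 − r)] ≈ 3.12539

3.13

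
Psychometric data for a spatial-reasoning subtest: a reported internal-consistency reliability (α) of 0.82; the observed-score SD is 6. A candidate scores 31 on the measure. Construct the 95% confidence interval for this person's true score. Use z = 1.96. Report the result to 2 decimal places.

[26.01, 35.99]

The standard error of measurement is 6.0000*√(1 − 0.8200) ≈ 6.0000*0.4243 ≈ 2.5456.
Margin = 1.96 * 2.5456 ≈ 4.9893
Interval: (26.0107, 35.9893)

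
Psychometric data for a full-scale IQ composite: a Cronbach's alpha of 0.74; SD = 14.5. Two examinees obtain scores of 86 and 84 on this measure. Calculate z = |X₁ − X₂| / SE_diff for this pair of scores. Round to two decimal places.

SEM = 14.500 * √(1 − 0.740) = 14.500 * √0.260 ≈ 14.500 * 0.510 ≈ 7.394
SE_diff = √2 * SEM ≈ 10.456
z = 2 / 10.456 ≈ 0.191

0.19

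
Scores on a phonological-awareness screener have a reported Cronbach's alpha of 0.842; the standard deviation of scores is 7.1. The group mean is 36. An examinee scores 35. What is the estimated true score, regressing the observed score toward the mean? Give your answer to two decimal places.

T̂ = r·X + (1 − r)·M = 0.84200×35 + 0.15800×36 = 29.47000 + 5.68800 ≈ 35.15800

35.16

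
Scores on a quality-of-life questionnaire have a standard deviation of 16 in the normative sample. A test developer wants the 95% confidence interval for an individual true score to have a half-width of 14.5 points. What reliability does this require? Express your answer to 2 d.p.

SEM needed = half-width / z = 14.5/1.96 ≈ 7.3980
Required reliability = 1 − (SEM/SD)² = 1 − 0.2138 ≈ 0.7862

0.79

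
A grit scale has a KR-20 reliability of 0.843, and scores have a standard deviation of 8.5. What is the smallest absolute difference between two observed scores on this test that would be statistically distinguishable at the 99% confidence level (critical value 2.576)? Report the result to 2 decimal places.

12.27

The standard error of measurement is 8.500·√(1 − 0.843) ≃ 8.500·0.396 ≃ 3.368.
Standard error of the difference = 3.368·√2 ≃ 4.763
Minimum reliable difference = 2.576 · SE_diff ≃ 2.576 · 4.763 ≃ 12.270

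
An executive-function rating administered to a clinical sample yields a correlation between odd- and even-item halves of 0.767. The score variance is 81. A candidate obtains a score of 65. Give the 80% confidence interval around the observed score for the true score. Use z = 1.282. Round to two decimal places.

[60.81, 69.19]

SD = √81 ≈ 9.0000
r_full = 2·0.767 / (1 + 0.767) ≈ 0.8681
SEM = 9.0000×√(1 − 0.8681) ≈ 3.2682
Half-width = 1.282×3.2682 ≈ 4.1898
80% CI: 65 ± 4.1898 = [60.8102, 69.1898]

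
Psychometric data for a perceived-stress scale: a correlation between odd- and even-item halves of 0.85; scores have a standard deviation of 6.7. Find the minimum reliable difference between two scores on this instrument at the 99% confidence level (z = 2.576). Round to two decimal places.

Full-length reliability (Spearman-Brown) = 2(0.85)/(1+0.85) ≈ 0.9189
The standard error of measurement is 6.7000*√(1 − 0.9189) ≈ 6.7000*0.2847 ≈ 1.9078.
SE_diff = √2 * SEM ≈ 2.6980
Smallest detectable difference = 2.576*2.6980 ≈ 6.9502

6.95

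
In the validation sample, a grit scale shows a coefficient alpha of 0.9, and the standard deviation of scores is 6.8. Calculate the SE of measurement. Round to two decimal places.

2.15

SEM = 6.800·√(1 − 0.900) ≈ 2.150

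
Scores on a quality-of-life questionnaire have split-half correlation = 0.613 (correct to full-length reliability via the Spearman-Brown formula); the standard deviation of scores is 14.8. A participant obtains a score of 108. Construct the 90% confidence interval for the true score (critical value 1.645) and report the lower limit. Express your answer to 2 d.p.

96.07

Full-length reliability (Spearman-Brown) = 2(0.613)/(1+0.613) ≈ 0.7601
The standard error of measurement is 14.8000*√(1 − 0.7601) ≈ 14.8000*0.4898 ≈ 7.2494.
Half-width = 1.645*7.2494 ≈ 11.9252
Lower bound: 108 − 11.9252 = 96.0748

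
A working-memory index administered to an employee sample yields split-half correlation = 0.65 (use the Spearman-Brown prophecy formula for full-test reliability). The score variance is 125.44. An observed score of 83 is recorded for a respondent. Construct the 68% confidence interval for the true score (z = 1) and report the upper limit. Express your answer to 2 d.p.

SD = √125.44 ≃ 11.2000
r_full = 2·0.65 / (1 + 0.65) ≃ 0.7879
SEM = 11.2000*√(1 − 0.7879) ≃ 5.1583
Half-width = 1*5.1583 ≃ 5.1583
Upper limit = 83 + 5.1583 ≃ 88.1583

88.16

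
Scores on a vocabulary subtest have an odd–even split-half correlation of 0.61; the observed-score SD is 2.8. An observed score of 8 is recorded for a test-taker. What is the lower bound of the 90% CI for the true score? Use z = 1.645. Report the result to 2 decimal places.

Full-length reliability (Spearman-Brown) = 2(0.61)/(1+0.61) ≈ 0.758
SEM = 2.800×√(1 − 0.758) ≈ 1.378
1.645 × SEM ≈ 2.267
Lower limit = 8 − 2.267 ≈ 5.733

5.73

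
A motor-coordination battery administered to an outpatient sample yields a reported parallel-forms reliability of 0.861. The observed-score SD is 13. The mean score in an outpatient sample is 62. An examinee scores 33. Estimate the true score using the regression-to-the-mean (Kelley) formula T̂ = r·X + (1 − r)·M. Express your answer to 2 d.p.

37.03

T̂ = 0.861(33) + 0.139(62) ≈ 37.031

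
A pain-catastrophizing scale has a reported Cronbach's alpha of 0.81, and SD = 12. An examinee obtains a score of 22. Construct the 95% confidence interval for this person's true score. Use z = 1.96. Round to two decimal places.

SEM = 12.0000×√(1 − 0.8100) ≈ 5.2307
1.96 × SEM ≈ 10.2521
CI = 22 ± 10.2521 → [11.7479, 32.2521]

[11.75, 32.25]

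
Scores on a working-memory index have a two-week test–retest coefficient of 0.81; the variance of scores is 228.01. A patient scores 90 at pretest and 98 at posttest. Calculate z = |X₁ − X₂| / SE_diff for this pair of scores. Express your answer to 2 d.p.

SD = √228.01 = 15.1000
SEM = 15.1000·√(1 − 0.8100) ≃ 6.5819
SE_diff = SEM · √2 ≃ 6.5819 · 1.4142 ≃ 9.3083
z = 8 / 9.3083 ≃ 0.8595

0.86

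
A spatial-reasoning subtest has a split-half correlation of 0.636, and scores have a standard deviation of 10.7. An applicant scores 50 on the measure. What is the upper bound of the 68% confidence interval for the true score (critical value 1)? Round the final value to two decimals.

55.05

Full-length reliability (Spearman-Brown) = 2(0.636)/(1+0.636) ≈ 0.778
The standard error of measurement is 10.700·√(1 − 0.778) ≈ 10.700·0.472 ≈ 5.047.
1 · SEM ≈ 5.047
Upper bound: 50 + 5.047 = 55.047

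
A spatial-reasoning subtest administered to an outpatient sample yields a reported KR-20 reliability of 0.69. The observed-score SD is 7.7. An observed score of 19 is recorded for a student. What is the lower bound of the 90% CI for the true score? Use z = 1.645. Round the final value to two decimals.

SEM = 7.7000·√(1 − 0.6900) ≈ 4.2872
Margin = 1.645 · 4.2872 ≈ 7.0524
Lower bound: 19 − 7.0524 = 11.9476

11.95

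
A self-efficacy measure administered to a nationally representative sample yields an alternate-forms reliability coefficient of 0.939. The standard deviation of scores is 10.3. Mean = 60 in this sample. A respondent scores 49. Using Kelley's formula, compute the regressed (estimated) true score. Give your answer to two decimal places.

Estimated true score = 0.939×49 + (1 − 0.939)×60 ≃ 49.671

49.67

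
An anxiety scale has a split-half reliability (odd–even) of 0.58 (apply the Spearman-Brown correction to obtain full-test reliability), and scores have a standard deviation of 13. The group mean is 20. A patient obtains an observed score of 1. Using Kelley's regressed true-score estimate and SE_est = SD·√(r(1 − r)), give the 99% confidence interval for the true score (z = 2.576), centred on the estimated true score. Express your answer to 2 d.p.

Spearman-Brown: r = 2(0.58) / (1 + 0.58) = 1.1600 / 1.5800 ≈ 0.7342
Estimated true score = 0.7342*1 + (1 − 0.7342)*20 ≈ 6.0506
SE_est = SD * √(r(1 − r)) = 13.0000 * √0.1952 ≈ 13.0000 * 0.4418 ≈ 5.7430
CI = 6.0506 ± 2.576 * 5.7430 → [-8.7434, 20.8446]

[-8.74, 20.84]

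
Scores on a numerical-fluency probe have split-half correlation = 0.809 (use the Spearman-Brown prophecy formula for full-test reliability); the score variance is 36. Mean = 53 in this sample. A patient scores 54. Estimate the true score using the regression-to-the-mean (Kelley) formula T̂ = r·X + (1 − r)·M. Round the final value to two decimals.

53.89

Spearman-Brown: r = 2(0.809) / (1 + 0.809) = 1.6180 / 1.8090 ≈ 0.8944
T̂ = r·X + (1 − r)·M = 0.8944×54 + 0.1056×53 ≈ 48.2985 + 5.5959 ≈ 53.8944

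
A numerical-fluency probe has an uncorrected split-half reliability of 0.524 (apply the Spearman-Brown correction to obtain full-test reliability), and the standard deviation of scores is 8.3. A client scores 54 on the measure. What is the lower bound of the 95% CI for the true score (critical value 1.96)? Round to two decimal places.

Full-length reliability (Spearman-Brown) = 2(0.524)/(1+0.524) ≈ 0.6877
The standard error of measurement is 8.3000·√(1 − 0.6877) ≈ 8.3000·0.5589 ≈ 4.6386.
1.96 · SEM ≈ 9.0917
Lower bound: 54 − 9.0917 = 44.9083

44.91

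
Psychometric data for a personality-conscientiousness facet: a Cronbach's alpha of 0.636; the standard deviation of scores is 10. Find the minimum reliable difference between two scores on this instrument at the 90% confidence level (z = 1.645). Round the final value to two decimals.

14.04

SEM = 10.000 · √(1 − 0.636) = 10.000 · √0.364 ≃ 10.000 · 0.603 ≃ 6.033
SE_diff = √2 · SEM ≃ 8.532
Smallest detectable difference = 1.645·8.532 ≃ 14.036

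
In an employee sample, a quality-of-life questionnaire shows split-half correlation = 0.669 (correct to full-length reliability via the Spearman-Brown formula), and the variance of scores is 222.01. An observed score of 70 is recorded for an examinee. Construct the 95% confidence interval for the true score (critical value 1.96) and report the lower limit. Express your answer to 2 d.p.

SD = √222.01 ≃ 14.900
Spearman-Brown: r = 2(0.669) / (1 + 0.669) = 1.338 / 1.669 ≃ 0.802
SEM = 14.900 × √(1 − 0.802) = 14.900 × √0.198 ≃ 14.900 × 0.445 ≃ 6.635
1.96 × SEM ≃ 13.006
Lower bound: 70 − 13.006 = 56.994

56.99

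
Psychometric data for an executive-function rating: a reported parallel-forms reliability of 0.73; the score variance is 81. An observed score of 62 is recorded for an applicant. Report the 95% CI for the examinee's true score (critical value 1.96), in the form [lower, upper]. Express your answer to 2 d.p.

σ = 81^(1/2) = 9.000
SEM = 9.000·√(1 − 0.730) ≈ 4.677
Half-width = 1.96·4.677 ≈ 9.166
95% CI: 62 ± 9.166 = [52.834, 71.166]

[52.83, 71.17]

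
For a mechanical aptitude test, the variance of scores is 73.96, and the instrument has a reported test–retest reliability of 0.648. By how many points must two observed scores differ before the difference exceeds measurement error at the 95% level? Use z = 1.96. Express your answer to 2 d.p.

14.14

σ = 73.96^(1/2) = 8.60000
SEM = 8.60000*√(1 − 0.64800) ≈ 5.10234
SE_diff = √2 * SEM ≈ 7.21580
Smallest detectable difference = 1.96*7.21580 ≈ 14.14298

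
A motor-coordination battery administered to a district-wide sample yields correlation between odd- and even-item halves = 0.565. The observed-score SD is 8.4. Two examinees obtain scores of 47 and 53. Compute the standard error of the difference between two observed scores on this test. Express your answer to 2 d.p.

6.26

Spearman-Brown: r = 2(0.565) / (1 + 0.565) = 1.1300 / 1.5650 ≈ 0.7220
The standard error of measurement is 8.4000*√(1 − 0.7220) ≈ 8.4000*0.5272 ≈ 4.4286.
SE_diff = SEM * √2 ≈ 4.4286 * 1.4142 ≈ 6.2630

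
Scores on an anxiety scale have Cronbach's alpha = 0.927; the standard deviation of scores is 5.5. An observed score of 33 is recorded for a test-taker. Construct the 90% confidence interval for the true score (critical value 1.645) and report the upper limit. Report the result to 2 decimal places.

The standard error of measurement is 5.500·√(1 − 0.927) ≈ 5.500·0.270 ≈ 1.486.
Margin = 1.645 · 1.486 ≈ 2.444
Upper limit = 33 + 2.444 ≈ 35.444

35.44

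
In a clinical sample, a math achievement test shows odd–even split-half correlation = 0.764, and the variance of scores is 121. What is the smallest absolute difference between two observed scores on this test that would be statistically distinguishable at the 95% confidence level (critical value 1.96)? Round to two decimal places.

SD = √121 ≃ 11.000
Full-length reliability (Spearman-Brown) = 2(0.764)/(1+0.764) ≃ 0.866
SEM = 11.000*√(1 − 0.866) ≃ 4.023
Standard error of the difference = 4.023·√2 ≃ 5.690
Smallest detectable difference = 1.96*5.690 ≃ 11.152

11.15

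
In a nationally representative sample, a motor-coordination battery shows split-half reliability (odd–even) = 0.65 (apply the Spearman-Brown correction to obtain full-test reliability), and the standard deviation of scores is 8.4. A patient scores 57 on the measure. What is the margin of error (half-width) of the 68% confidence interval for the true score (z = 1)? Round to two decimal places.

r_full = 2·0.65 / (1 + 0.65) ≈ 0.788
SEM = 8.400·√(1 − 0.788) ≈ 3.869
Margin = 1 · 3.869 ≈ 3.869

3.87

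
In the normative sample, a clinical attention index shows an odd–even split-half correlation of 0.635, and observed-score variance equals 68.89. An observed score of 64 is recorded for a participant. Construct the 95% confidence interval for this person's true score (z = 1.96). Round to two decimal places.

[56.31, 71.69]

SD = √68.89 ≈ 8.300
Spearman-Brown: r = 2(0.635) / (1 + 0.635) = 1.270 / 1.635 ≈ 0.777
SEM = 8.300×√(1 − 0.777) ≈ 3.922
Margin = 1.96 × 3.922 ≈ 7.686
95% CI: 64 ± 7.686 = [56.314, 71.686]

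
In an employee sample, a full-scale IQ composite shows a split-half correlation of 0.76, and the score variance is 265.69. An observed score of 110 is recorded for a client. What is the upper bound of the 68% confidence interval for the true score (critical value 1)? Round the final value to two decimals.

σ = 265.69^(1/2) = 16.300
r_full = 2·0.76 / (1 + 0.76) ≈ 0.864
SEM = 16.300 × √(1 − 0.864) = 16.300 × √0.136 ≈ 16.300 × 0.369 ≈ 6.019
1 × SEM ≈ 6.019
Upper limit = 110 + 6.019 ≈ 116.019

116.02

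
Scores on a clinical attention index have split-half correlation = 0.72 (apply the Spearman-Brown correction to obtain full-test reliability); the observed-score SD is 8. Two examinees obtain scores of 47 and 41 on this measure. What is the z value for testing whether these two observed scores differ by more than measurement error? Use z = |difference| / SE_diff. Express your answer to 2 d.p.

1.31

r_full = 2·0.72 / (1 + 0.72) ≈ 0.83721
SEM = 8.00000 · √(1 − 0.83721) = 8.00000 · √0.16279 ≈ 8.00000 · 0.40347 ≈ 3.22779
SE_diff = SEM · √2 ≈ 3.22779 · 1.41421 ≈ 4.56478
z = |47 − 41| / 4.56478 = 6 / 4.56478 ≈ 1.31441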